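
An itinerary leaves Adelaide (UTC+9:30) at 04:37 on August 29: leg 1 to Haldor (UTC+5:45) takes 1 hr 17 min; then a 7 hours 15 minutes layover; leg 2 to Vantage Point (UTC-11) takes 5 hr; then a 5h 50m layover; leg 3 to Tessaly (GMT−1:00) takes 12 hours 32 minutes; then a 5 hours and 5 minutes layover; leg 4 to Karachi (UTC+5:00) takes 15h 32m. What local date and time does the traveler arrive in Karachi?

Convert departure to UTC: 04:37 − 9:30 = 19:07 UTC on Aug 28.
Add 1 hour 17 minutes leg 1 → 20:24 UTC.
Add 7 hours and 15 minutes layover in Haldor → 03:39 UTC (Aug 29).
Add 5 hours leg 2 → 08:39 UTC.
Add 5 hours 50 minutes layover in Vantage Point → 14:29 UTC.
Add 12 hours 32 minutes leg 3 → 03:01 UTC (Aug 30).
Add 5 hours 5 minutes layover in Tessaly → 08:06 UTC.
Add 15 hours and 32 minutes leg 4 → 23:38 UTC.
Karachi is UTC+5:00, so local arrival = 23:38 + 5:00 = 04:38 on Aug 31.

04:38 on August 31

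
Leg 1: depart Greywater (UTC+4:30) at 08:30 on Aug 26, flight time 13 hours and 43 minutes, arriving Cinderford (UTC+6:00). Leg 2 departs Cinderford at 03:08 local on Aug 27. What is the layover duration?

3 hours 25 minutes

Convert departure to UTC: 08:30 − 4:30 = 04:00 UTC on Aug 26.
Add 13 hours and 43 minutes flight time → 17:43 UTC.
Cinderford is UTC+6:00, so local arrival = 17:43 + 6:00 = 23:43 on Aug 26.
Layover = 03:08 − 23:43 (+1 day) = 3 hours 25 minutes.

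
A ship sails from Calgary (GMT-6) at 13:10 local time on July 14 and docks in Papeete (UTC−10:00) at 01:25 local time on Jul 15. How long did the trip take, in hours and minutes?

16 hours 15 minutes

Departure in UTC: 13:10 + 6:00 = 19:10 on Jul 14.
Arrival in UTC: 01:25 + 10:00 = 11:25 on Jul 15.
Elapsed = 11:25 − 19:10 (+1 day) = 16 hours 15 minutes.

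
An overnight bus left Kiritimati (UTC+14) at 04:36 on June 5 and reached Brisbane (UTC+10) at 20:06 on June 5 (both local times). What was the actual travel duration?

19 hours 30 minutes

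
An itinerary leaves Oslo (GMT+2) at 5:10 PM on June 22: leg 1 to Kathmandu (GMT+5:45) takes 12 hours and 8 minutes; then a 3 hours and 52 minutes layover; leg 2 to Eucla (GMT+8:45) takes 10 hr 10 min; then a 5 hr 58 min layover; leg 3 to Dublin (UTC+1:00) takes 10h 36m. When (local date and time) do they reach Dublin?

Convert departure to UTC: 5:10 PM − 2:00 = 3:10 PM UTC on Jun 22.
Add 12 hours and 8 minutes leg 1 → 3:18 AM UTC (Jun 23).
Add 3 hours 52 minutes layover in Kathmandu → 7:10 AM UTC.
Add 10 hours 10 minutes leg 2 → 5:20 PM UTC.
Add 5 hours 58 minutes layover in Eucla → 11:18 PM UTC.
Add 10 hours 36 minutes leg 3 → 9:54 AM UTC (Jun 24).
Dublin is UTC+1:00, so local arrival = 9:54 AM + 1:00 = 10:54 AM on Jun 24.

10:54 AM on June 24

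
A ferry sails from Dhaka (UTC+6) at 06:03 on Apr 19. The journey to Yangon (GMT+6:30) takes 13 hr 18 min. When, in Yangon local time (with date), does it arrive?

19:51 on April 19

Yangon is 0:30 ahead of Dhaka.
After 13 hours and 18 minutes it is 19:21 in Dhaka.
Shift by the zone difference: 19:21 + 0:30 = 19:51 on Apr 19 in Yangon.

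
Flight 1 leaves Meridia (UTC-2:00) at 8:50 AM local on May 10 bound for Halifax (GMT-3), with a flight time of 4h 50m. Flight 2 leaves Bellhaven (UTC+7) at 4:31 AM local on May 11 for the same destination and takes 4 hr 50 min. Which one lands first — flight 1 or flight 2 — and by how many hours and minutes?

Flight 1 in UTC: 8:50 AM + 2:00 = 10:50 AM on May 10.
+4 hours 50 minutes → arrive 3:40 PM UTC on May 10.
Flight 2 in UTC: 4:31 AM − 7:00 = 9:31 PM on May 10.
+4 hours and 50 minutes → arrive 2:21 AM UTC on May 11.
Flight 1 lands earlier by 10 hours 41 minutes.

the first, by 10 hours 41 minutes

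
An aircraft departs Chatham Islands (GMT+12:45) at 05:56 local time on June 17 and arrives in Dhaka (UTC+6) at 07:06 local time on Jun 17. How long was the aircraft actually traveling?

Departure in UTC: 05:56 − 12:45 = 17:11 on Jun 16.
Arrival in UTC: 07:06 − 6:00 = 01:06 on Jun 17.
Elapsed = 01:06 − 17:11 (+1 day) = 7 hours 55 minutes.

7 hours 55 minutes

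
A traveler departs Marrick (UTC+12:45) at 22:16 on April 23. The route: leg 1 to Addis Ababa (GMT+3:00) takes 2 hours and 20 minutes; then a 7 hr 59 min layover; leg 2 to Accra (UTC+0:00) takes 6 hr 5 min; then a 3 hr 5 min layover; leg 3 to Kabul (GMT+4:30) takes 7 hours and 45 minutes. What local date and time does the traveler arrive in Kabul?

Convert departure to UTC: 22:16 − 12:45 = 09:31 UTC on Apr 23.
Add 2 hours 20 minutes leg 1 → 11:51 UTC.
Add 7 hours 59 minutes layover in Addis Ababa → 19:50 UTC.
Add 6 hours 5 minutes leg 2 → 01:55 UTC (Apr 24).
Add 3 hours 5 minutes layover in Accra → 05:00 UTC.
Add 7 hours and 45 minutes leg 3 → 12:45 UTC.
Kabul is UTC+4:30, so local arrival = 12:45 + 4:30 = 17:15 on Apr 24.

17:15 on April 24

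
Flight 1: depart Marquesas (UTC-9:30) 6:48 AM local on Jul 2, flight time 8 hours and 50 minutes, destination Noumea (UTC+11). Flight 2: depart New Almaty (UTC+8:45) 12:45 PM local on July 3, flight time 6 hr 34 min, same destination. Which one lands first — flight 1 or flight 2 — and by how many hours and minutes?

Flight 1 in UTC: 6:48 AM + 9:30 = 4:18 PM on Jul 2.
+8 hours 50 minutes → arrive 1:08 AM UTC on Jul 3.
Flight 2 in UTC: 12:45 PM − 8:45 = 4:00 AM on Jul 3.
+6 hours 34 minutes → arrive 10:34 AM UTC on Jul 3.
Flight 1 lands earlier by 9 hours 26 minutes.

the first, by 9 hours 26 minutes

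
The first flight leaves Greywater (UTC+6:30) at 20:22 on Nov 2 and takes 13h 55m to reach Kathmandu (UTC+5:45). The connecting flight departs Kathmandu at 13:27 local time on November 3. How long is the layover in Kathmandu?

3 hours 55 minutes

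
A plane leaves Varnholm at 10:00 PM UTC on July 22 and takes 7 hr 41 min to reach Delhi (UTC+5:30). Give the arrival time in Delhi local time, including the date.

Departure is given in UTC: 10:00 PM on Jul 22.
Add 7 hours 41 minutes → 5:41 AM UTC (Jul 23).
Delhi is UTC+5:30: 5:41 AM + 5:30 = 11:11 AM on Jul 23.

11:11 AM on Jul 23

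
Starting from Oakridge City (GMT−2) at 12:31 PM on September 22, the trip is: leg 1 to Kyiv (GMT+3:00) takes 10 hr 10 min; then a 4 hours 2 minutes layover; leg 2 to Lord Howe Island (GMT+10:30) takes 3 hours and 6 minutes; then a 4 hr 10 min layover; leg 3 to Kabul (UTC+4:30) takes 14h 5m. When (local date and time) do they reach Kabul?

6:34 AM on Sep 24

Convert departure to UTC: 12:31 PM + 2:00 = 2:31 PM UTC on Sep 22.
Add 10 hours 10 minutes leg 1 → 12:41 AM UTC (Sep 23).
Add 4 hours and 2 minutes layover in Kyiv → 4:43 AM UTC.
Add 3 hours and 6 minutes leg 2 → 7:49 AM UTC.
Add 4 hours 10 minutes layover in Lord Howe Island → 11:59 AM UTC.
Add 14 hours 5 minutes leg 3 → 2:04 AM UTC (Sep 24).
Kabul is UTC+4:30, so local arrival = 2:04 AM + 4:30 = 6:34 AM on Sep 24.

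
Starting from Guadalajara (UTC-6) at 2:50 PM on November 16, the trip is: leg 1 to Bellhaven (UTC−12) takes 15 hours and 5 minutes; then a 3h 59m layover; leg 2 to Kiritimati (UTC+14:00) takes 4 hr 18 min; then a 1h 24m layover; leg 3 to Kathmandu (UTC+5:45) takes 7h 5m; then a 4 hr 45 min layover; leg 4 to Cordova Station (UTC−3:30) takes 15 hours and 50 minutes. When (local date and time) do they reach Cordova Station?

Convert departure to UTC: 2:50 PM + 6:00 = 8:50 PM UTC on Nov 16.
Add 15 hours and 5 minutes leg 1 → 11:55 AM UTC (Nov 17).
Add 3 hours 59 minutes layover in Bellhaven → 3:54 PM UTC.
Add 4 hours and 18 minutes leg 2 → 8:12 PM UTC.
Add 1 hour and 24 minutes layover in Kiritimati → 9:36 PM UTC.
Add 7 hours 5 minutes leg 3 → 4:41 AM UTC (Nov 18).
Add 4 hours 45 minutes layover in Kathmandu → 9:26 AM UTC.
Add 15 hours and 50 minutes leg 4 → 1:16 AM UTC (Nov 19).
Cordova Station is UTC−3:30, so local arrival = 1:16 AM − 3:30 = 9:46 PM on Nov 18.

9:46 PM on Nov 18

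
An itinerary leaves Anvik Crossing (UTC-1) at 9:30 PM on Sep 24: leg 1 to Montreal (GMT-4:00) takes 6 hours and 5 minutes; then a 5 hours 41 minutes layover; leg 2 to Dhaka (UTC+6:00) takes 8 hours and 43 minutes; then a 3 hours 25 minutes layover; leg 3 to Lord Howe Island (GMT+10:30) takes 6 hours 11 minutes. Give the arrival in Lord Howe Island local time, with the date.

3:05 PM on September 26

Convert departure to UTC: 9:30 PM + 1:00 = 10:30 PM UTC on Sep 24.
Add 6 hours and 5 minutes leg 1 → 4:35 AM UTC (Sep 25).
Add 5 hours and 41 minutes layover in Montreal → 10:16 AM UTC.
Add 8 hours and 43 minutes leg 2 → 6:59 PM UTC.
Add 3 hours and 25 minutes layover in Dhaka → 10:24 PM UTC.
Add 6 hours 11 minutes leg 3 → 4:35 AM UTC (Sep 26).
Lord Howe Island is UTC+10:30, so local arrival = 4:35 AM + 10:30 = 3:05 PM on Sep 26.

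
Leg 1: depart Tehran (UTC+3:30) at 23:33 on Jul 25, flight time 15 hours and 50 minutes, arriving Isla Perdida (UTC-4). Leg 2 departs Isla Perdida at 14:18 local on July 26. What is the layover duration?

6 hours 25 minutes

Convert departure to UTC: 23:33 − 3:30 = 20:03 UTC on Jul 25.
Add 15 hours 50 minutes flight time → 11:53 UTC (Jul 26).
Isla Perdida is UTC−4:00, so local arrival = 11:53 − 4:00 = 07:53 on Jul 26.
Layover = 14:18 − 07:53 = 6 hours 25 minutes.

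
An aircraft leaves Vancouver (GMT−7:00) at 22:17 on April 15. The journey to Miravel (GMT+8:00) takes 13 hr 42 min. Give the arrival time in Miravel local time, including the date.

Miravel is 15:00 ahead of Vancouver.
After 13 hours 42 minutes it is 11:59 (Apr 16) in Vancouver.
Shift by the zone difference: 11:59 + 15:00 = 02:59 on Apr 17 in Miravel.

02:59 on Apr 17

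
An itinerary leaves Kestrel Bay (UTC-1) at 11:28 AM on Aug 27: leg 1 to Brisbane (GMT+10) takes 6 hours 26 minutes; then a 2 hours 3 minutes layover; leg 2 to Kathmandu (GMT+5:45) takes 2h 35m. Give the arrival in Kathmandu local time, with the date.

5:17 AM on Aug 28

Convert departure to UTC: 11:28 AM + 1:00 = 12:28 PM UTC on Aug 27.
Add 6 hours 26 minutes leg 1 → 6:54 PM UTC.
Add 2 hours and 3 minutes layover in Brisbane → 8:57 PM UTC.
Add 2 hours 35 minutes leg 2 → 11:32 PM UTC.
Kathmandu is UTC+5:45, so local arrival = 11:32 PM + 5:45 = 5:17 AM on Aug 28.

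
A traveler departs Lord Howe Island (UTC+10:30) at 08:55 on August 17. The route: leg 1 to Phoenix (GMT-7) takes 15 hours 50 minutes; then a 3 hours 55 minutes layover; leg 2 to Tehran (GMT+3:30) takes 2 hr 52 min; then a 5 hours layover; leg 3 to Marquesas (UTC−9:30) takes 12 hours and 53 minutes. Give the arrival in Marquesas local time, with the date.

05:25 on August 18

Convert departure to UTC: 08:55 − 10:30 = 22:25 UTC on Aug 16.
Add 15 hours and 50 minutes leg 1 → 14:15 UTC (Aug 17).
Add 3 hours and 55 minutes layover in Phoenix → 18:10 UTC.
Add 2 hours 52 minutes leg 2 → 21:02 UTC.
Add 5 hours layover in Tehran → 02:02 UTC (Aug 18).
Add 12 hours and 53 minutes leg 3 → 14:55 UTC.
Marquesas is UTC−9:30, so local arrival = 14:55 − 9:30 = 05:25 on Aug 18.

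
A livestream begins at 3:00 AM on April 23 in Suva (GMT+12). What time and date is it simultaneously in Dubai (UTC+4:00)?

7:00 PM on Apr 22

In UTC: 3:00 AM − 12:00 = 3:00 PM on Apr 22.
Dubai is UTC+4:00: 3:00 PM + 4:00 = 7:00 PM on Apr 22.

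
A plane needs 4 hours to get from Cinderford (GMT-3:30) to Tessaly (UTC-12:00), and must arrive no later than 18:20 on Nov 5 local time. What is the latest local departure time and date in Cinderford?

22:50 on November 5

Target arrival in UTC: 18:20 + 12:00 = 06:20 on Nov 6.
Subtract 4 hours → departure 02:20 UTC on Nov 6.
Cinderford is UTC−3:30: 02:20 − 3:30 = 22:50 on Nov 5.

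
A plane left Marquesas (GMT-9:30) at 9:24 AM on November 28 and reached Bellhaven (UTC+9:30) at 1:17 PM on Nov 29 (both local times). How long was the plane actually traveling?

Bellhaven is 19:00 ahead of Marquesas.
Clock-face elapsed time (ignoring zones) is 27 hours 53 minutes.
Actual elapsed = 27 hours 53 minutes − 19:00 = 8 hours 53 minutes.

8 hours 53 minutes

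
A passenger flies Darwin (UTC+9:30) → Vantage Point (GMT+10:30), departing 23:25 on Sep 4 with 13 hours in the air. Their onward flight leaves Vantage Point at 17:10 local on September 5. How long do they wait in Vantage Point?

Convert departure to UTC: 23:25 − 9:30 = 13:55 UTC on Sep 4.
Add 13 hours flight time → 02:55 UTC (Sep 5).
Vantage Point is UTC+10:30, so local arrival = 02:55 + 10:30 = 13:25 on Sep 5.
Layover = 17:10 − 13:25 = 3 hours 45 minutes.

3 hours 45 minutes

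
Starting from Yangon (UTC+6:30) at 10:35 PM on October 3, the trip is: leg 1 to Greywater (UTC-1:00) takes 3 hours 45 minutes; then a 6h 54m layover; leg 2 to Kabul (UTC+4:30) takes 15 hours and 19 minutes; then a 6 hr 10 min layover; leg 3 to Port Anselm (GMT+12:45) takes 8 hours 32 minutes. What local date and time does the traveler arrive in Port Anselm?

Convert departure to UTC: 10:35 PM − 6:30 = 4:05 PM UTC on Oct 3.
Add 3 hours 45 minutes leg 1 → 7:50 PM UTC.
Add 6 hours 54 minutes layover in Greywater → 2:44 AM UTC (Oct 4).
Add 15 hours and 19 minutes leg 2 → 6:03 PM UTC.
Add 6 hours 10 minutes layover in Kabul → 12:13 AM UTC (Oct 5).
Add 8 hours 32 minutes leg 3 → 8:45 AM UTC.
Port Anselm is UTC+12:45, so local arrival = 8:45 AM + 12:45 = 9:30 PM on Oct 5.

9:30 PM on October 5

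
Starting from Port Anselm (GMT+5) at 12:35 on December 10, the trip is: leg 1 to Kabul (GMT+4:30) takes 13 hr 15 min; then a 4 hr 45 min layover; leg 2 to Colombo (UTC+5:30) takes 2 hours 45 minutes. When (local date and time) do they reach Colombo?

09:50 on December 11

Convert departure to UTC: 12:35 − 5:00 = 07:35 UTC on Dec 10.
Add 13 hours and 15 minutes leg 1 → 20:50 UTC.
Add 4 hours and 45 minutes layover in Kabul → 01:35 UTC (Dec 11).
Add 2 hours 45 minutes leg 2 → 04:20 UTC.
Colombo is UTC+5:30, so local arrival = 04:20 + 5:30 = 09:50 on Dec 11.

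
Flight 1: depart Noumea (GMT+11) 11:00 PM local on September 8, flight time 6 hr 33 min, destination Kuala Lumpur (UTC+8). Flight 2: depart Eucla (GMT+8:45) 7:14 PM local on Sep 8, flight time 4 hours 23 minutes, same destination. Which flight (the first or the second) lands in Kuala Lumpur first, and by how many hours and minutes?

the second, by 3 hours 41 minutes

Flight 1 in UTC: 11:00 PM − 11:00 = 12:00 PM on Sep 8.
+6 hours 33 minutes → arrive 6:33 PM UTC on Sep 8.
Flight 2 in UTC: 7:14 PM − 8:45 = 10:29 AM on Sep 8.
+4 hours and 23 minutes → arrive 2:52 PM UTC on Sep 8.
Flight 2 lands earlier by 3 hours 41 minutes.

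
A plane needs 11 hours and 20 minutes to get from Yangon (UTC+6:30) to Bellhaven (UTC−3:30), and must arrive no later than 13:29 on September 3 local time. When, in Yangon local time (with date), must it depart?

12:09 on September 3

Target arrival in UTC: 13:29 + 3:30 = 16:59 on Sep 3.
Subtract 11 hours and 20 minutes → departure 05:39 UTC on Sep 3.
Yangon is UTC+6:30: 05:39 + 6:30 = 12:09 on Sep 3.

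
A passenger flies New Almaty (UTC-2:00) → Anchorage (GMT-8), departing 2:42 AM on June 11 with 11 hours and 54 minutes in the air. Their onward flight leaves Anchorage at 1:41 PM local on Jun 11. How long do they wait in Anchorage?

Convert departure to UTC: 2:42 AM + 2:00 = 4:42 AM UTC on Jun 11.
Add 11 hours and 54 minutes flight time → 4:36 PM UTC.
Anchorage is UTC−8:00, so local arrival = 4:36 PM − 8:00 = 8:36 AM on Jun 11.
Layover = 1:41 PM − 8:36 AM = 5 hours 5 minutes.

5 hours 5 minutes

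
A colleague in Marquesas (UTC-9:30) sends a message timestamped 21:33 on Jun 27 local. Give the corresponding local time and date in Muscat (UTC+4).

Muscat is 13:30 ahead of Marquesas.
Shift by the zone difference: 21:33 + 13:30 = 11:03 on Jun 28 in Muscat.

11:03 on June 28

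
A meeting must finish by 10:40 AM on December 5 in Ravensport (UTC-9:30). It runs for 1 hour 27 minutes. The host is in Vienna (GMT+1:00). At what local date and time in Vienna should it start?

7:43 PM on Dec 5

Target end time in UTC: 10:40 AM + 9:30 = 8:10 PM on Dec 5.
Subtract 1 hour 27 minutes → start 6:43 PM UTC on Dec 5.
Vienna is UTC+1:00: 6:43 PM + 1:00 = 7:43 PM on Dec 5.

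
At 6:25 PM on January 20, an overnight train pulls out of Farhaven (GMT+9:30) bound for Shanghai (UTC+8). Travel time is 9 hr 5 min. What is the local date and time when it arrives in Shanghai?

2:00 AM on Jan 21

Convert departure to UTC: 6:25 PM − 9:30 = 8:55 AM UTC on Jan 20.
Add 9 hours 5 minutes travel time → 6:00 PM UTC.
Shanghai is UTC+8:00, so local arrival = 6:00 PM + 8:00 = 2:00 AM on Jan 21.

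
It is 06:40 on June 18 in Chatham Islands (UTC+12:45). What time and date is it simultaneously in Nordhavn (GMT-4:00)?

13:55 on Jun 17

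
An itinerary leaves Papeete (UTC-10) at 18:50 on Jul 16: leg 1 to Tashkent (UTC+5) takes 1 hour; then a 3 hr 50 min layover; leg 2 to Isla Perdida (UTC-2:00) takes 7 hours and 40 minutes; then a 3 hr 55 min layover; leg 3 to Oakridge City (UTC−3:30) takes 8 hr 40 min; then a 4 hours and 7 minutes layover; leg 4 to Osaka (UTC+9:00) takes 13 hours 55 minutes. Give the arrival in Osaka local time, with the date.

08:57 on July 19

Convert departure to UTC: 18:50 + 10:00 = 04:50 UTC on Jul 17.
Add 1 hour leg 1 → 05:50 UTC.
Add 3 hours and 50 minutes layover in Tashkent → 09:40 UTC.
Add 7 hours 40 minutes leg 2 → 17:20 UTC.
Add 3 hours 55 minutes layover in Isla Perdida → 21:15 UTC.
Add 8 hours and 40 minutes leg 3 → 05:55 UTC (Jul 18).
Add 4 hours and 7 minutes layover in Oakridge City → 10:02 UTC.
Add 13 hours and 55 minutes leg 4 → 23:57 UTC.
Osaka is UTC+9:00, so local arrival = 23:57 + 9:00 = 08:57 on Jul 19.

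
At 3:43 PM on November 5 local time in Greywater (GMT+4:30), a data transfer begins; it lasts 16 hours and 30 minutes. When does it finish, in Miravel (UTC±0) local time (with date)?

Miravel is 4:30 behind Greywater.
After 16 hours and 30 minutes it is 8:13 AM (Nov 6) in Greywater.
Shift by the zone difference: 8:13 AM − 4:30 = 3:43 AM on Nov 6 in Miravel.

3:43 AM on Nov 6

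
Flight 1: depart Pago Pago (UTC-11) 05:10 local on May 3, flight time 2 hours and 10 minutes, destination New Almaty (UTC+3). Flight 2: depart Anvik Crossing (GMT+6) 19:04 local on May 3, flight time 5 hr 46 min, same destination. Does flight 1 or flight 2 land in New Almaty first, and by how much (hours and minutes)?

the first, by 30 minutes

Flight 1 in UTC: 05:10 + 11:00 = 16:10 on May 3.
+2 hours 10 minutes → arrive 18:20 UTC on May 3.
Flight 2 in UTC: 19:04 − 6:00 = 13:04 on May 3.
+5 hours 46 minutes → arrive 18:50 UTC on May 3.
Flight 1 lands earlier by 30 minutes.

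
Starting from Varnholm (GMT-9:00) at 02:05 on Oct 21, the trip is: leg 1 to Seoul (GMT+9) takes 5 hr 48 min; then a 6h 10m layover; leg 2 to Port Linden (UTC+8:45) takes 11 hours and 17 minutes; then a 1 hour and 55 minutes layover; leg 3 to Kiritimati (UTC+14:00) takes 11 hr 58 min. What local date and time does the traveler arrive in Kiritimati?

Convert departure to UTC: 02:05 + 9:00 = 11:05 UTC on Oct 21.
Add 5 hours 48 minutes leg 1 → 16:53 UTC.
Add 6 hours 10 minutes layover in Seoul → 23:03 UTC.
Add 11 hours and 17 minutes leg 2 → 10:20 UTC (Oct 22).
Add 1 hour and 55 minutes layover in Port Linden → 12:15 UTC.
Add 11 hours and 58 minutes leg 3 → 00:13 UTC (Oct 23).
Kiritimati is UTC+14:00, so local arrival = 00:13 + 14:00 = 14:13 on Oct 23.

14:13 on October 23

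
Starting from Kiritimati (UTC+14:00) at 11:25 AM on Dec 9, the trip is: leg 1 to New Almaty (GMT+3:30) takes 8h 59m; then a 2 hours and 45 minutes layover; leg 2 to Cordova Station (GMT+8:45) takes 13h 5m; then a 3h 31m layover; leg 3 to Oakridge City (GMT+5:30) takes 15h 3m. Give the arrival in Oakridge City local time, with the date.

10:18 PM on December 10

Convert departure to UTC: 11:25 AM − 14:00 = 9:25 PM UTC on Dec 8.
Add 8 hours and 59 minutes leg 1 → 6:24 AM UTC (Dec 9).
Add 2 hours 45 minutes layover in New Almaty → 9:09 AM UTC.
Add 13 hours 5 minutes leg 2 → 10:14 PM UTC.
Add 3 hours 31 minutes layover in Cordova Station → 1:45 AM UTC (Dec 10).
Add 15 hours and 3 minutes leg 3 → 4:48 PM UTC.
Oakridge City is UTC+5:30, so local arrival = 4:48 PM + 5:30 = 10:18 PM on Dec 10.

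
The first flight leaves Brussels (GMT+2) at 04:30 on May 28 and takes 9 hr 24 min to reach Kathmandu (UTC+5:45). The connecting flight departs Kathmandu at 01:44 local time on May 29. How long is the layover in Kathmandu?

8 hours 5 minutes

Convert departure to UTC: 04:30 − 2:00 = 02:30 UTC on May 28.
Add 9 hours and 24 minutes flight time → 11:54 UTC.
Kathmandu is UTC+5:45, so local arrival = 11:54 + 5:45 = 17:39 on May 28.
Layover = 01:44 − 17:39 (+1 day) = 8 hours 5 minutes.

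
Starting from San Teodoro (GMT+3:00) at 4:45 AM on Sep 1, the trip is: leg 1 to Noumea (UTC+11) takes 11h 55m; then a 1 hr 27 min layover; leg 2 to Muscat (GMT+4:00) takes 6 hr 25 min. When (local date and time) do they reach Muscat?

1:32 AM on Sep 2

Convert departure to UTC: 4:45 AM − 3:00 = 1:45 AM UTC on Sep 1.
Add 11 hours and 55 minutes leg 1 → 1:40 PM UTC.
Add 1 hour 27 minutes layover in Noumea → 3:07 PM UTC.
Add 6 hours and 25 minutes leg 2 → 9:32 PM UTC.
Muscat is UTC+4:00, so local arrival = 9:32 PM + 4:00 = 1:32 AM on Sep 2.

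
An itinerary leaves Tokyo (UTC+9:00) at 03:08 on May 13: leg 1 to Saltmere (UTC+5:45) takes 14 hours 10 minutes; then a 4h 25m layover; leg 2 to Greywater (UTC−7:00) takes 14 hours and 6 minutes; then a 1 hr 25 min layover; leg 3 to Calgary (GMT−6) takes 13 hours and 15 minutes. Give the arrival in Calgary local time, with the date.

11:29 on May 14

Convert departure to UTC: 03:08 − 9:00 = 18:08 UTC on May 12.
Add 14 hours 10 minutes leg 1 → 08:18 UTC (May 13).
Add 4 hours and 25 minutes layover in Saltmere → 12:43 UTC.
Add 14 hours 6 minutes leg 2 → 02:49 UTC (May 14).
Add 1 hour and 25 minutes layover in Greywater → 04:14 UTC.
Add 13 hours and 15 minutes leg 3 → 17:29 UTC.
Calgary is UTC−6:00, so local arrival = 17:29 − 6:00 = 11:29 on May 14.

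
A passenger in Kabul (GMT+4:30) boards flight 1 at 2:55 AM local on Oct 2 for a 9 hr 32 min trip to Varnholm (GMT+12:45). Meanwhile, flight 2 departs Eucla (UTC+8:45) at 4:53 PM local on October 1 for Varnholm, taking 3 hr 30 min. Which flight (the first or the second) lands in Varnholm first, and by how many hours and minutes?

the second, by 20 hours 19 minutes

Flight 1 in UTC: 2:55 AM − 4:30 = 10:25 PM on Oct 1.
+9 hours 32 minutes → arrive 7:57 AM UTC on Oct 2.
Flight 2 in UTC: 4:53 PM − 8:45 = 8:08 AM on Oct 1.
+3 hours 30 minutes → arrive 11:38 AM UTC on Oct 1.
Flight 2 lands earlier by 20 hours 19 minutes.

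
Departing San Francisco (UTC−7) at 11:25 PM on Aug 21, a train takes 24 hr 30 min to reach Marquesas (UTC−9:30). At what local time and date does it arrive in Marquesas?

9:25 PM on Aug 22

Convert departure to UTC: 11:25 PM + 7:00 = 6:25 AM UTC on Aug 22.
Add 24 hours and 30 minutes travel time → 6:55 AM UTC (Aug 23).
Marquesas is UTC−9:30, so local arrival = 6:55 AM − 9:30 = 9:25 PM on Aug 22.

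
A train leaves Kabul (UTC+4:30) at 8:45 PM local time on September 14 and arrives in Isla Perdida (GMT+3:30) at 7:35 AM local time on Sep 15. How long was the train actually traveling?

11 hours 50 minutes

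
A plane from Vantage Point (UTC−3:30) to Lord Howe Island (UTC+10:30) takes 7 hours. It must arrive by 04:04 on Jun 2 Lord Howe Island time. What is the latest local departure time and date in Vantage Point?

07:04 on June 1

Target arrival in UTC: 04:04 − 10:30 = 17:34 on Jun 1.
Subtract 7 hours → departure 10:34 UTC on Jun 1.
Vantage Point is UTC−3:30: 10:34 − 3:30 = 07:04 on Jun 1.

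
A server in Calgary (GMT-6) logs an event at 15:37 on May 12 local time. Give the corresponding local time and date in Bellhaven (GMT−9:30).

12:07 on May 12

In UTC: 15:37 + 6:00 = 21:37 on May 12.
Bellhaven is UTC−9:30: 21:37 − 9:30 = 12:07 on May 12.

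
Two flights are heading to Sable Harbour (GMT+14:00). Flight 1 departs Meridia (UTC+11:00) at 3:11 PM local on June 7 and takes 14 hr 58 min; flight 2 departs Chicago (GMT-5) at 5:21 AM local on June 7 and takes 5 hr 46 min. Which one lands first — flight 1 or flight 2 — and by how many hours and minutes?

Flight 1 in UTC: 3:11 PM − 11:00 = 4:11 AM on Jun 7.
+14 hours and 58 minutes → arrive 7:09 PM UTC on Jun 7.
Flight 2 in UTC: 5:21 AM + 5:00 = 10:21 AM on Jun 7.
+5 hours and 46 minutes → arrive 4:07 PM UTC on Jun 7.
Flight 2 lands earlier by 3 hours 2 minutes.

the second, by 3 hours 2 minutes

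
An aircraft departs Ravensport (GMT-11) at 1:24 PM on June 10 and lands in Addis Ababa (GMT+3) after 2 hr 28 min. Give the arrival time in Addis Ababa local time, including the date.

5:52 AM on Jun 11

Convert departure to UTC: 1:24 PM + 11:00 = 12:24 AM UTC on Jun 11.
Add 2 hours and 28 minutes travel time → 2:52 AM UTC.
Addis Ababa is UTC+3:00, so local arrival = 2:52 AM + 3:00 = 5:52 AM on Jun 11.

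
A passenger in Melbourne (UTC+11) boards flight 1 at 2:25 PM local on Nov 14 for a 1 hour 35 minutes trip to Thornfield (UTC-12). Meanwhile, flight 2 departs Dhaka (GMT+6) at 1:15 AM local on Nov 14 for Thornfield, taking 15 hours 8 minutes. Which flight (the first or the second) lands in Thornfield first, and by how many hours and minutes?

the first, by 5 hours 23 minutes

Flight 1 in UTC: 2:25 PM − 11:00 = 3:25 AM on Nov 14.
+1 hour and 35 minutes → arrive 5:00 AM UTC on Nov 14.
Flight 2 in UTC: 1:15 AM − 6:00 = 7:15 PM on Nov 13.
+15 hours 8 minutes → arrive 10:23 AM UTC on Nov 14.
Flight 1 lands earlier by 5 hours 23 minutes.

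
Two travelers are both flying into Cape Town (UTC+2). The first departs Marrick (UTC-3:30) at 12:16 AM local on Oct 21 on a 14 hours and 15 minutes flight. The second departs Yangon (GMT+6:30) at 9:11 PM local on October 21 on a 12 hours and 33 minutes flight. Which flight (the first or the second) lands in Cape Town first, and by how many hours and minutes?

the first, by 9 hours 13 minutes

Flight 1 in UTC: 12:16 AM + 3:30 = 3:46 AM on Oct 21.
+14 hours 15 minutes → arrive 6:01 PM UTC on Oct 21.
Flight 2 in UTC: 9:11 PM − 6:30 = 2:41 PM on Oct 21.
+12 hours and 33 minutes → arrive 3:14 AM UTC on Oct 22.
Flight 1 lands earlier by 9 hours 13 minutes.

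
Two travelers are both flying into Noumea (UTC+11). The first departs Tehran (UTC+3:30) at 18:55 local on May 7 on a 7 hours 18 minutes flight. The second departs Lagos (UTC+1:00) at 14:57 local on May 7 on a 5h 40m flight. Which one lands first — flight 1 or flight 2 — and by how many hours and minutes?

Flight 1 in UTC: 18:55 − 3:30 = 15:25 on May 7.
+7 hours and 18 minutes → arrive 22:43 UTC on May 7.
Flight 2 in UTC: 14:57 − 1:00 = 13:57 on May 7.
+5 hours and 40 minutes → arrive 19:37 UTC on May 7.
Flight 2 lands earlier by 3 hours 6 minutes.

the second, by 3 hours 6 minutes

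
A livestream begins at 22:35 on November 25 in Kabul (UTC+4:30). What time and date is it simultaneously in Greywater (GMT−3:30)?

14:35 on November 25

In UTC: 22:35 − 4:30 = 18:05 on Nov 25.
Greywater is UTC−3:30: 18:05 − 3:30 = 14:35 on Nov 25.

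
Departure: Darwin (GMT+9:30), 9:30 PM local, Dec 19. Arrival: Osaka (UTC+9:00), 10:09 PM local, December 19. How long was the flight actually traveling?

Departure in UTC: 9:30 PM − 9:30 = 12:00 PM on Dec 19.
Arrival in UTC: 10:09 PM − 9:00 = 1:09 PM on Dec 19.
Elapsed = 1:09 PM − 12:00 PM = 1 hour 9 minutes.

1 hour 9 minutes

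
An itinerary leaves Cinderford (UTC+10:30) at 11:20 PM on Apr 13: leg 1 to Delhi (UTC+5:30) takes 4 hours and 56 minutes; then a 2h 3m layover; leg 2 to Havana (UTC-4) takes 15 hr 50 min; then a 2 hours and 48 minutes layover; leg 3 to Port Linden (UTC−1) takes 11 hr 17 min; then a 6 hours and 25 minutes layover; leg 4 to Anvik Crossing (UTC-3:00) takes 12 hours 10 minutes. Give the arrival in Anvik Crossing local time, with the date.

5:19 PM on Apr 15

Convert departure to UTC: 11:20 PM − 10:30 = 12:50 PM UTC on Apr 13.
Add 4 hours 56 minutes leg 1 → 5:46 PM UTC.
Add 2 hours 3 minutes layover in Delhi → 7:49 PM UTC.
Add 15 hours and 50 minutes leg 2 → 11:39 AM UTC (Apr 14).
Add 2 hours 48 minutes layover in Havana → 2:27 PM UTC.
Add 11 hours and 17 minutes leg 3 → 1:44 AM UTC (Apr 15).
Add 6 hours and 25 minutes layover in Port Linden → 8:09 AM UTC.
Add 12 hours 10 minutes leg 4 → 8:19 PM UTC.
Anvik Crossing is UTC−3:00, so local arrival = 8:19 PM − 3:00 = 5:19 PM on Apr 15.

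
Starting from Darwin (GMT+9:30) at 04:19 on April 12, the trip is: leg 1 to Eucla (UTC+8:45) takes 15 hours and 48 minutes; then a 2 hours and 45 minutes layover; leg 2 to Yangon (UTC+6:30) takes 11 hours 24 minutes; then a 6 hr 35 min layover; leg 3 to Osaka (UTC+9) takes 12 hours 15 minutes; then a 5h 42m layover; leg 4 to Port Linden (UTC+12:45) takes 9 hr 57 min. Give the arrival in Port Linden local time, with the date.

Convert departure to UTC: 04:19 − 9:30 = 18:49 UTC on Apr 11.
Add 15 hours 48 minutes leg 1 → 10:37 UTC (Apr 12).
Add 2 hours and 45 minutes layover in Eucla → 13:22 UTC.
Add 11 hours 24 minutes leg 2 → 00:46 UTC (Apr 13).
Add 6 hours and 35 minutes layover in Yangon → 07:21 UTC.
Add 12 hours 15 minutes leg 3 → 19:36 UTC.
Add 5 hours 42 minutes layover in Osaka → 01:18 UTC (Apr 14).
Add 9 hours and 57 minutes leg 4 → 11:15 UTC.
Port Linden is UTC+12:45, so local arrival = 11:15 + 12:45 = 00:00 on Apr 15.

00:00 on Apr 15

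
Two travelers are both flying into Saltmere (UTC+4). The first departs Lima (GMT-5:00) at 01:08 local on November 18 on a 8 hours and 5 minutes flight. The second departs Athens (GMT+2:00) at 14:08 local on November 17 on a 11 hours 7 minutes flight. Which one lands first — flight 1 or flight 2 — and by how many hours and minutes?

the second, by 14 hours 58 minutes

Flight 1 in UTC: 01:08 + 5:00 = 06:08 on Nov 18.
+8 hours 5 minutes → arrive 14:13 UTC on Nov 18.
Flight 2 in UTC: 14:08 − 2:00 = 12:08 on Nov 17.
+11 hours and 7 minutes → arrive 23:15 UTC on Nov 17.
Flight 2 lands earlier by 14 hours 58 minutes.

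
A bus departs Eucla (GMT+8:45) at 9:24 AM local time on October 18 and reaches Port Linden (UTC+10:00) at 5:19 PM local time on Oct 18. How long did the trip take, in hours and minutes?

6 hours 40 minutes

Departure in UTC: 9:24 AM − 8:45 = 12:39 AM on Oct 18.
Arrival in UTC: 5:19 PM − 10:00 = 7:19 AM on Oct 18.
Elapsed = 7:19 AM − 12:39 AM = 6 hours 40 minutes.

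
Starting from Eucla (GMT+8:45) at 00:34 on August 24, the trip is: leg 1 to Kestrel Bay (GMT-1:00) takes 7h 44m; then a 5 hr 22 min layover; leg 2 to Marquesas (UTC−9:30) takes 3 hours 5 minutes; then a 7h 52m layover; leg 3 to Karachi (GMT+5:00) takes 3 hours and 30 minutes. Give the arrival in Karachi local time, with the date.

00:22 on Aug 25

Convert departure to UTC: 00:34 − 8:45 = 15:49 UTC on Aug 23.
Add 7 hours 44 minutes leg 1 → 23:33 UTC.
Add 5 hours 22 minutes layover in Kestrel Bay → 04:55 UTC (Aug 24).
Add 3 hours 5 minutes leg 2 → 08:00 UTC.
Add 7 hours 52 minutes layover in Marquesas → 15:52 UTC.
Add 3 hours 30 minutes leg 3 → 19:22 UTC.
Karachi is UTC+5:00, so local arrival = 19:22 + 5:00 = 00:22 on Aug 25.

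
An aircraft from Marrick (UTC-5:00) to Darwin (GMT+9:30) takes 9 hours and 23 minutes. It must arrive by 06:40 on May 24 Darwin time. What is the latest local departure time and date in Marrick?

06:47 on May 23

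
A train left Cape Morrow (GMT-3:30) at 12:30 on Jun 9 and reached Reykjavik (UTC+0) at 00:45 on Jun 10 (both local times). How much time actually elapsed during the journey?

Departure in UTC: 12:30 + 3:30 = 16:00 on Jun 9.
Arrival is already UTC: 00:45 on Jun 10.
Elapsed = 00:45 − 16:00 (+1 day) = 8 hours 45 minutes.

8 hours 45 minutes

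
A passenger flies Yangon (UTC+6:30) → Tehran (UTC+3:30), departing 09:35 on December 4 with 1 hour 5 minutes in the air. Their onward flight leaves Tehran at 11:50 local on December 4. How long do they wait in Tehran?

Convert departure to UTC: 09:35 − 6:30 = 03:05 UTC on Dec 4.
Add 1 hour 5 minutes flight time → 04:10 UTC.
Tehran is UTC+3:30, so local arrival = 04:10 + 3:30 = 07:40 on Dec 4.
Layover = 11:50 − 07:40 = 4 hours 10 minutes.

4 hours 10 minutes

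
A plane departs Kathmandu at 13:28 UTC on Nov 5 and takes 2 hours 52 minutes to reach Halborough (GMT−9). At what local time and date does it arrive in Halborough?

Departure is given in UTC: 13:28 on Nov 5.
Add 2 hours 52 minutes → 16:20 UTC.
Halborough is UTC−9:00: 16:20 − 9:00 = 07:20 on Nov 5.

07:20 on Nov 5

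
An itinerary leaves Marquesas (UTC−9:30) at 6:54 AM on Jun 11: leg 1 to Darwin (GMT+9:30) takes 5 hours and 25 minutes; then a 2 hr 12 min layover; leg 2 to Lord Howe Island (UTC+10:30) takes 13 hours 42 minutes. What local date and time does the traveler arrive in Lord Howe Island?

12:13 AM on June 13

Convert departure to UTC: 6:54 AM + 9:30 = 4:24 PM UTC on Jun 11.
Add 5 hours and 25 minutes leg 1 → 9:49 PM UTC.
Add 2 hours and 12 minutes layover in Darwin → 12:01 AM UTC (Jun 12).
Add 13 hours and 42 minutes leg 2 → 1:43 PM UTC.
Lord Howe Island is UTC+10:30, so local arrival = 1:43 PM + 10:30 = 12:13 AM on Jun 13.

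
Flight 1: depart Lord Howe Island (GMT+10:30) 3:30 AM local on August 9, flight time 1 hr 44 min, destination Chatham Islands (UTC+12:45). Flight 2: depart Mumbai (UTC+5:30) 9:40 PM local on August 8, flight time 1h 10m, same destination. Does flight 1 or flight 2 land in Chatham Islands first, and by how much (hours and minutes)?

Flight 1 in UTC: 3:30 AM − 10:30 = 5:00 PM on Aug 8.
+1 hour and 44 minutes → arrive 6:44 PM UTC on Aug 8.
Flight 2 in UTC: 9:40 PM − 5:30 = 4:10 PM on Aug 8.
+1 hour 10 minutes → arrive 5:20 PM UTC on Aug 8.
Flight 2 lands earlier by 1 hour 24 minutes.

the second, by 1 hour 24 minutes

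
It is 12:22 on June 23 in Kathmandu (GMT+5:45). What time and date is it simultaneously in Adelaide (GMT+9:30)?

16:07 on June 23

Adelaide is 3:45 ahead of Kathmandu.
Shift by the zone difference: 12:22 + 3:45 = 16:07 on Jun 23 in Adelaide.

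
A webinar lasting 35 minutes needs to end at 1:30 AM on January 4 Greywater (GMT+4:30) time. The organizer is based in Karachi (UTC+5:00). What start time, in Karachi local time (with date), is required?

1:25 AM on January 4

Target end time in UTC: 1:30 AM − 4:30 = 9:00 PM on Jan 3.
Subtract 35 minutes → start 8:25 PM UTC on Jan 3.
Karachi is UTC+5:00: 8:25 PM + 5:00 = 1:25 AM on Jan 4.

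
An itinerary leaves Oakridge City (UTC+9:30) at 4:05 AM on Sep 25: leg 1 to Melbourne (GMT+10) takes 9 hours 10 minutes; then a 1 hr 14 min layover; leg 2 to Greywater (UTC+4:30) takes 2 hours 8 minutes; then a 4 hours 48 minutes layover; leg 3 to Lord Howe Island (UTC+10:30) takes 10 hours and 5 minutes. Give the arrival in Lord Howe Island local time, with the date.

8:30 AM on September 26

Convert departure to UTC: 4:05 AM − 9:30 = 6:35 PM UTC on Sep 24.
Add 9 hours and 10 minutes leg 1 → 3:45 AM UTC (Sep 25).
Add 1 hour and 14 minutes layover in Melbourne → 4:59 AM UTC.
Add 2 hours 8 minutes leg 2 → 7:07 AM UTC.
Add 4 hours and 48 minutes layover in Greywater → 11:55 AM UTC.
Add 10 hours 5 minutes leg 3 → 10:00 PM UTC.
Lord Howe Island is UTC+10:30, so local arrival = 10:00 PM + 10:30 = 8:30 AM on Sep 26.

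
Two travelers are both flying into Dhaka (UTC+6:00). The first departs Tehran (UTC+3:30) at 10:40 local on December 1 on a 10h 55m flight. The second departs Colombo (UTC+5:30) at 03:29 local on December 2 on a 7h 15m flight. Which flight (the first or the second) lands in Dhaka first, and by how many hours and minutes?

the first, by 11 hours 9 minutes

Flight 1 in UTC: 10:40 − 3:30 = 07:10 on Dec 1.
+10 hours 55 minutes → arrive 18:05 UTC on Dec 1.
Flight 2 in UTC: 03:29 − 5:30 = 21:59 on Dec 1.
+7 hours and 15 minutes → arrive 05:14 UTC on Dec 2.
Flight 1 lands earlier by 11 hours 9 minutes.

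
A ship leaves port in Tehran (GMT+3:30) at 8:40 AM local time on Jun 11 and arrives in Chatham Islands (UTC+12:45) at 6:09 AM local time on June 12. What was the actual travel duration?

12 hours 14 minutes

Departure in UTC: 8:40 AM − 3:30 = 5:10 AM on Jun 11.
Arrival in UTC: 6:09 AM − 12:45 = 5:24 PM on Jun 11.
Elapsed = 5:24 PM − 5:10 AM = 12 hours 14 minutes.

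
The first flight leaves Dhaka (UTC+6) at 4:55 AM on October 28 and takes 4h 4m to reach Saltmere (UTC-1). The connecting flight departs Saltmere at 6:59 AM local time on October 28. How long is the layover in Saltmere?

5 hours

Convert departure to UTC: 4:55 AM − 6:00 = 10:55 PM UTC on Oct 27.
Add 4 hours and 4 minutes flight time → 2:59 AM UTC (Oct 28).
Saltmere is UTC−1:00, so local arrival = 2:59 AM − 1:00 = 1:59 AM on Oct 28.
Layover = 6:59 AM − 1:59 AM = 5 hours.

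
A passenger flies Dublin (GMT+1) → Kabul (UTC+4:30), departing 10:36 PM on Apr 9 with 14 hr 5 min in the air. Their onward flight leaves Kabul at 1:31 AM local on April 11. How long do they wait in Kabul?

Convert departure to UTC: 10:36 PM − 1:00 = 9:36 PM UTC on Apr 9.
Add 14 hours and 5 minutes flight time → 11:41 AM UTC (Apr 10).
Kabul is UTC+4:30, so local arrival = 11:41 AM + 4:30 = 4:11 PM on Apr 10.
Layover = 1:31 AM − 4:11 PM (+1 day) = 9 hours 20 minutes.

9 hours 20 minutes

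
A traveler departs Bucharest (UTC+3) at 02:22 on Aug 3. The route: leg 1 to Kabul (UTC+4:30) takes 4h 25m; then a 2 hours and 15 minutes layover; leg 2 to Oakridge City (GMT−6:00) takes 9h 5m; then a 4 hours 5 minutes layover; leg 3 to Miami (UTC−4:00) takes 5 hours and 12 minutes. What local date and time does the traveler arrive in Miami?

20:24 on August 3

Convert departure to UTC: 02:22 − 3:00 = 23:22 UTC on Aug 2.
Add 4 hours and 25 minutes leg 1 → 03:47 UTC (Aug 3).
Add 2 hours 15 minutes layover in Kabul → 06:02 UTC.
Add 9 hours 5 minutes leg 2 → 15:07 UTC.
Add 4 hours and 5 minutes layover in Oakridge City → 19:12 UTC.
Add 5 hours 12 minutes leg 3 → 00:24 UTC (Aug 4).
Miami is UTC−4:00, so local arrival = 00:24 − 4:00 = 20:24 on Aug 3.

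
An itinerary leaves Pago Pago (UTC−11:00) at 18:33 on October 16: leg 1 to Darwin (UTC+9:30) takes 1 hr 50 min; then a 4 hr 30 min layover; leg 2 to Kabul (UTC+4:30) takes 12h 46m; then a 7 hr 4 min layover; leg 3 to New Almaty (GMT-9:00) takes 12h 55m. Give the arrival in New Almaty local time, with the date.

11:38 on October 18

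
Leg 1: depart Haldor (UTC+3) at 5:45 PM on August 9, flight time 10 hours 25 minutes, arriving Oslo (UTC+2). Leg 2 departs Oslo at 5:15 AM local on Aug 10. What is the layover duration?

Convert departure to UTC: 5:45 PM − 3:00 = 2:45 PM UTC on Aug 9.
Add 10 hours and 25 minutes flight time → 1:10 AM UTC (Aug 10).
Oslo is UTC+2:00, so local arrival = 1:10 AM + 2:00 = 3:10 AM on Aug 10.
Layover = 5:15 AM − 3:10 AM = 2 hours 5 minutes.

2 hours 5 minutes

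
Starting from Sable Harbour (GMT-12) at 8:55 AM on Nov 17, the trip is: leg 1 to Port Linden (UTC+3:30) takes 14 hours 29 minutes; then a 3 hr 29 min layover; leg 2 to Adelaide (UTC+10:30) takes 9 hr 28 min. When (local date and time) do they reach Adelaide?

10:51 AM on Nov 19

Convert departure to UTC: 8:55 AM + 12:00 = 8:55 PM UTC on Nov 17.
Add 14 hours and 29 minutes leg 1 → 11:24 AM UTC (Nov 18).
Add 3 hours 29 minutes layover in Port Linden → 2:53 PM UTC.
Add 9 hours 28 minutes leg 2 → 12:21 AM UTC (Nov 19).
Adelaide is UTC+10:30, so local arrival = 12:21 AM + 10:30 = 10:51 AM on Nov 19.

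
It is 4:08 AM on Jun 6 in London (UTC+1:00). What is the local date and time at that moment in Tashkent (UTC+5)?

8:08 AM on Jun 6

In UTC: 4:08 AM − 1:00 = 3:08 AM on Jun 6.
Tashkent is UTC+5:00: 3:08 AM + 5:00 = 8:08 AM on Jun 6.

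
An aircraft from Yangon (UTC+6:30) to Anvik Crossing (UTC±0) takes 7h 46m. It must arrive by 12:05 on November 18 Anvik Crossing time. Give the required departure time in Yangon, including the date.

10:49 on Nov 18

Target arrival is already UTC: 12:05 on Nov 18.
Subtract 7 hours 46 minutes → departure 04:19 UTC on Nov 18.
Yangon is UTC+6:30: 04:19 + 6:30 = 10:49 on Nov 18.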